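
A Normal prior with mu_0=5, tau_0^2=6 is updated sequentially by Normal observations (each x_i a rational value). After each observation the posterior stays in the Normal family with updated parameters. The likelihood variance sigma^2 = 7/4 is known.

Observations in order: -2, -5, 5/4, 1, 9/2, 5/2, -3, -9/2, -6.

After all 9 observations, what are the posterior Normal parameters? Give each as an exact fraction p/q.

obs 1: x=-2 → posterior Normal(-13/31, 42/31)
obs 2: x=-5 → posterior Normal(-133/55, 42/55)
obs 3: x=5/4 → posterior Normal(-103/79, 42/79)
obs 4: x=1 → posterior Normal(-79/103, 42/103)
obs 5: x=9/2 → posterior Normal(29/127, 42/127)
obs 6: x=5/2 → posterior Normal(89/151, 42/151)
obs 7: x=-3 → posterior Normal(17/175, 6/25)
obs 8: x=-9/2 → posterior Normal(-91/199, 42/199)
obs 9: x=-6 → posterior Normal(-235/223, 42/223)

mu_0=-235/223, tau_0^2=42/223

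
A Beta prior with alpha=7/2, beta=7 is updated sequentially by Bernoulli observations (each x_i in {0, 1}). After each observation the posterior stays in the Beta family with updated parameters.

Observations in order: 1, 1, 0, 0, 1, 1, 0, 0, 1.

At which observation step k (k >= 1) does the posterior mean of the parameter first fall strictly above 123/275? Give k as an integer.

obs 1: x=1 → posterior Beta(9/2, 7)
obs 2: x=1 → posterior Beta(11/2, 7)
obs 3: x=0 → posterior Beta(11/2, 8)
obs 4: x=0 → posterior Beta(11/2, 9)
obs 5: x=1 → posterior Beta(13/2, 9)
obs 6: x=1 → posterior Beta(15/2, 9)
obs 7: x=0 → posterior Beta(15/2, 10)
obs 8: x=0 → posterior Beta(15/2, 11)
obs 9: x=1 → posterior Beta(17/2, 11)

k = 6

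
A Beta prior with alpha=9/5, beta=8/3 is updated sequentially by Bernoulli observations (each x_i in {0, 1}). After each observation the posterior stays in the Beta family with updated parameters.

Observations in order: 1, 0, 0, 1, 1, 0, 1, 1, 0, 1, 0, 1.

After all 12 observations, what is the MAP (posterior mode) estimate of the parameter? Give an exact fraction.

117/217

obs 1: x=1 → posterior Beta(14/5, 8/3)
obs 2: x=0 → posterior Beta(14/5, 11/3)
obs 3: x=0 → posterior Beta(14/5, 14/3)
obs 4: x=1 → posterior Beta(19/5, 14/3)
obs 5: x=1 → posterior Beta(24/5, 14/3)
obs 6: x=0 → posterior Beta(24/5, 17/3)
obs 7: x=1 → posterior Beta(29/5, 17/3)
obs 8: x=1 → posterior Beta(34/5, 17/3)
obs 9: x=0 → posterior Beta(34/5, 20/3)
obs 10: x=1 → posterior Beta(39/5, 20/3)
obs 11: x=0 → posterior Beta(39/5, 23/3)
obs 12: x=1 → posterior Beta(44/5, 23/3)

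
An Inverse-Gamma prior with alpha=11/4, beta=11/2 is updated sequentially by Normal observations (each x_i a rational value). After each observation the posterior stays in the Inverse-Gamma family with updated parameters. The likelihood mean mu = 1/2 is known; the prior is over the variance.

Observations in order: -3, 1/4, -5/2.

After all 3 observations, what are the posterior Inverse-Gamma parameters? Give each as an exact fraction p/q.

obs 1: x=-3 → posterior Inverse-Gamma(13/4, 93/8)
obs 2: x=1/4 → posterior Inverse-Gamma(15/4, 373/32)
obs 3: x=-5/2 → posterior Inverse-Gamma(17/4, 517/32)

alpha=17/4, beta=517/32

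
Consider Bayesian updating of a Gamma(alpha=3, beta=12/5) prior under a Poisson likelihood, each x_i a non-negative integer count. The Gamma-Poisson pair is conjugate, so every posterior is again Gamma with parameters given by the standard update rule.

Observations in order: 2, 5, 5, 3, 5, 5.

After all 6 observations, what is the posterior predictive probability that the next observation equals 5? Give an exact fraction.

1777615640904178264590772865659392432993634929868800000/15108777022959328242383423936477058156258599347096942127

obs 1: x=2 → posterior Gamma(5, 17/5)
obs 2: x=5 → posterior Gamma(10, 22/5)
obs 3: x=5 → posterior Gamma(15, 27/5)
obs 4: x=3 → posterior Gamma(18, 32/5)
obs 5: x=5 → posterior Gamma(23, 37/5)
obs 6: x=5 → posterior Gamma(28, 42/5)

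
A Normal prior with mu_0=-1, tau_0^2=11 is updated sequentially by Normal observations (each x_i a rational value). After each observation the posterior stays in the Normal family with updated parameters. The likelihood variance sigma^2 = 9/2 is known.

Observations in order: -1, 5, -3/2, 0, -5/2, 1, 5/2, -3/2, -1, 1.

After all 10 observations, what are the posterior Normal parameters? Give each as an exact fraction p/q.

mu_0=35/229, tau_0^2=99/229

obs 1: x=-1 → posterior Normal(-1, 99/31)
obs 2: x=5 → posterior Normal(79/53, 99/53)
obs 3: x=-3/2 → posterior Normal(46/75, 33/25)
obs 4: x=0 → posterior Normal(46/97, 99/97)
obs 5: x=-5/2 → posterior Normal(-9/119, 99/119)
obs 6: x=1 → posterior Normal(13/141, 33/47)
obs 7: x=5/2 → posterior Normal(68/163, 99/163)
obs 8: x=-3/2 → posterior Normal(7/37, 99/185)
obs 9: x=-1 → posterior Normal(13/207, 11/23)
obs 10: x=1 → posterior Normal(35/229, 99/229)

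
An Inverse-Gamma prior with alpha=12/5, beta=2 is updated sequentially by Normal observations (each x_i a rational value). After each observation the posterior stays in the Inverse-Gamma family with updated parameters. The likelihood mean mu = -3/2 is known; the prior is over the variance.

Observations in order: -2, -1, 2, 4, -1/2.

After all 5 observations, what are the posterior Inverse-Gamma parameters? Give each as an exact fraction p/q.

alpha=49/10, beta=24

obs 1: x=-2 → posterior Inverse-Gamma(29/10, 17/8)
obs 2: x=-1 → posterior Inverse-Gamma(17/5, 9/4)
obs 3: x=2 → posterior Inverse-Gamma(39/10, 67/8)
obs 4: x=4 → posterior Inverse-Gamma(22/5, 47/2)
obs 5: x=-1/2 → posterior Inverse-Gamma(49/10, 24)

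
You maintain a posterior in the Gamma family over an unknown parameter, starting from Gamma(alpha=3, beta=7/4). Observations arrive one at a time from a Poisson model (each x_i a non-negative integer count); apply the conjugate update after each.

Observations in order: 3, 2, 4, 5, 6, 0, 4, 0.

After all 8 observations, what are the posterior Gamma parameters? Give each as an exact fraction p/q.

obs 1: x=3 → posterior Gamma(6, 11/4)
obs 2: x=2 → posterior Gamma(8, 15/4)
obs 3: x=4 → posterior Gamma(12, 19/4)
obs 4: x=5 → posterior Gamma(17, 23/4)
obs 5: x=6 → posterior Gamma(23, 27/4)
obs 6: x=0 → posterior Gamma(23, 31/4)
obs 7: x=4 → posterior Gamma(27, 35/4)
obs 8: x=0 → posterior Gamma(27, 39/4)

alpha=27, beta=39/4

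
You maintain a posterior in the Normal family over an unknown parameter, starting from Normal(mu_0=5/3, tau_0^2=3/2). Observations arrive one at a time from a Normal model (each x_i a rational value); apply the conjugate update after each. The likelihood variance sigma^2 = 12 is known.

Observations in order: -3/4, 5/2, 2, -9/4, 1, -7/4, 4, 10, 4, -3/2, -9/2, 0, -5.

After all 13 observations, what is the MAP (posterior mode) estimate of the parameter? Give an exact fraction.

253/252

obs 1: x=-3/4 → posterior Normal(151/108, 4/3)
obs 2: x=5/2 → posterior Normal(181/120, 6/5)
obs 3: x=2 → posterior Normal(205/132, 12/11)
obs 4: x=-9/4 → posterior Normal(89/72, 1)
obs 5: x=1 → posterior Normal(95/78, 12/13)
obs 6: x=-7/4 → posterior Normal(169/168, 6/7)
obs 7: x=4 → posterior Normal(217/180, 4/5)
obs 8: x=10 → posterior Normal(337/192, 3/4)
obs 9: x=4 → posterior Normal(385/204, 12/17)
obs 10: x=-3/2 → posterior Normal(367/216, 2/3)
obs 11: x=-9/2 → posterior Normal(313/228, 12/19)
obs 12: x=0 → posterior Normal(313/240, 3/5)
obs 13: x=-5 → posterior Normal(253/252, 4/7)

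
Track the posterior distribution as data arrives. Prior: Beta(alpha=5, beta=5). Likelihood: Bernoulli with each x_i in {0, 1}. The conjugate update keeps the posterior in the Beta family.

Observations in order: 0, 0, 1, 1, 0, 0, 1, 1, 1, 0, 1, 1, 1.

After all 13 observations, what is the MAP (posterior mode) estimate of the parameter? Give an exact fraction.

obs 1: x=0 → posterior Beta(5, 6)
obs 2: x=0 → posterior Beta(5, 7)
obs 3: x=1 → posterior Beta(6, 7)
obs 4: x=1 → posterior Beta(7, 7)
obs 5: x=0 → posterior Beta(7, 8)
obs 6: x=0 → posterior Beta(7, 9)
obs 7: x=1 → posterior Beta(8, 9)
obs 8: x=1 → posterior Beta(9, 9)
obs 9: x=1 → posterior Beta(10, 9)
obs 10: x=0 → posterior Beta(10, 10)
obs 11: x=1 → posterior Beta(11, 10)
obs 12: x=1 → posterior Beta(12, 10)
obs 13: x=1 → posterior Beta(13, 10)

4/7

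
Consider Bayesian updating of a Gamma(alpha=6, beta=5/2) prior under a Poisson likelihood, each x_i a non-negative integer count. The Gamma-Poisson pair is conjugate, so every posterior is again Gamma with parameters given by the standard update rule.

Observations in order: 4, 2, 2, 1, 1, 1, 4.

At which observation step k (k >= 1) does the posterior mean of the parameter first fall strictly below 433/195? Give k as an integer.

k = 5

obs 1: x=4 → posterior Gamma(10, 7/2)
obs 2: x=2 → posterior Gamma(12, 9/2)
obs 3: x=2 → posterior Gamma(14, 11/2)
obs 4: x=1 → posterior Gamma(15, 13/2)
obs 5: x=1 → posterior Gamma(16, 15/2)
obs 6: x=1 → posterior Gamma(17, 17/2)
obs 7: x=4 → posterior Gamma(21, 19/2)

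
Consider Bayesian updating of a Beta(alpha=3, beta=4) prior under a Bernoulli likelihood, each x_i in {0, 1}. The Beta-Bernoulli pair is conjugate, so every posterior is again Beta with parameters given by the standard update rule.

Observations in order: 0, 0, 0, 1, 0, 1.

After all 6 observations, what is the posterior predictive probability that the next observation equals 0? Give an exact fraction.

8/13

obs 1: x=0 → posterior Beta(3, 5)
obs 2: x=0 → posterior Beta(3, 6)
obs 3: x=0 → posterior Beta(3, 7)
obs 4: x=1 → posterior Beta(4, 7)
obs 5: x=0 → posterior Beta(4, 8)
obs 6: x=1 → posterior Beta(5, 8)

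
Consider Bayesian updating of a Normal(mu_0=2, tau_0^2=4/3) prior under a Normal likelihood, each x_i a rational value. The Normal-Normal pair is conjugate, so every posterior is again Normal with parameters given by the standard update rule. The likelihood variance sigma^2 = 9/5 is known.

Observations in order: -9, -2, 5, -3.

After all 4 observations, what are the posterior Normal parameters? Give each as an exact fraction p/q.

obs 1: x=-9 → posterior Normal(-126/47, 36/47)
obs 2: x=-2 → posterior Normal(-166/67, 36/67)
obs 3: x=5 → posterior Normal(-22/29, 12/29)
obs 4: x=-3 → posterior Normal(-126/107, 36/107)

mu_0=-126/107, tau_0^2=36/107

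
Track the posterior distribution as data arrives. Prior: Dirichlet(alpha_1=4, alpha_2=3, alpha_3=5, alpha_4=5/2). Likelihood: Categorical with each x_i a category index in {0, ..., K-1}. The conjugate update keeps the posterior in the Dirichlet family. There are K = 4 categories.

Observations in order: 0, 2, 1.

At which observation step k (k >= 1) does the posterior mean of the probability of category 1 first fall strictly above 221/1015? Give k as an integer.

obs 1: x=0 → posterior Dirichlet(5, 3, 5, 5/2)
obs 2: x=2 → posterior Dirichlet(5, 3, 6, 5/2)
obs 3: x=1 → posterior Dirichlet(5, 4, 6, 5/2)

k = 3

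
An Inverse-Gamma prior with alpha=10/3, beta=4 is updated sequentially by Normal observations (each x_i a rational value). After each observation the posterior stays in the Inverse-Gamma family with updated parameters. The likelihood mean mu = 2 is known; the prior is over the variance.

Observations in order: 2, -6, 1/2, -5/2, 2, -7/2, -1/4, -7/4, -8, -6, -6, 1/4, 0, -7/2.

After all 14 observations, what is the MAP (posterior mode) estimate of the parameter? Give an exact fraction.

obs 1: x=2 → posterior Inverse-Gamma(23/6, 4)
obs 2: x=-6 → posterior Inverse-Gamma(13/3, 36)
obs 3: x=1/2 → posterior Inverse-Gamma(29/6, 297/8)
obs 4: x=-5/2 → posterior Inverse-Gamma(16/3, 189/4)
obs 5: x=2 → posterior Inverse-Gamma(35/6, 189/4)
obs 6: x=-7/2 → posterior Inverse-Gamma(19/3, 499/8)
obs 7: x=-1/4 → posterior Inverse-Gamma(41/6, 2077/32)
obs 8: x=-7/4 → posterior Inverse-Gamma(22/3, 1151/16)
obs 9: x=-8 → posterior Inverse-Gamma(47/6, 1951/16)
obs 10: x=-6 → posterior Inverse-Gamma(25/3, 2463/16)
obs 11: x=-6 → posterior Inverse-Gamma(53/6, 2975/16)
obs 12: x=1/4 → posterior Inverse-Gamma(28/3, 5999/32)
obs 13: x=0 → posterior Inverse-Gamma(59/6, 6063/32)
obs 14: x=-7/2 → posterior Inverse-Gamma(31/3, 6547/32)

19641/1088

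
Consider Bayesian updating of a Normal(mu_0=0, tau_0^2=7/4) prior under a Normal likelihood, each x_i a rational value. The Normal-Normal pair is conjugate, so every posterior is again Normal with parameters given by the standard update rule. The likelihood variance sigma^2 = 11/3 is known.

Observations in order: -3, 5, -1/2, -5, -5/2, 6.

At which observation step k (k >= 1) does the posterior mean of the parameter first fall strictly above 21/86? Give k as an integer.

obs 1: x=-3 → posterior Normal(-63/65, 77/65)
obs 2: x=5 → posterior Normal(21/43, 77/86)
obs 3: x=-1/2 → posterior Normal(63/214, 77/107)
obs 4: x=-5 → posterior Normal(-147/256, 77/128)
obs 5: x=-5/2 → posterior Normal(-126/149, 77/149)
obs 6: x=6 → posterior Normal(0, 77/170)

k = 2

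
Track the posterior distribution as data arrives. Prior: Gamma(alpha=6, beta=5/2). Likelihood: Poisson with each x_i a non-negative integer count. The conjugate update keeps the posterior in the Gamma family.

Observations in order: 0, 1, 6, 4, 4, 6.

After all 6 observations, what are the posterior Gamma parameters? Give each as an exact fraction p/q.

obs 1: x=0 → posterior Gamma(6, 7/2)
obs 2: x=1 → posterior Gamma(7, 9/2)
obs 3: x=6 → posterior Gamma(13, 11/2)
obs 4: x=4 → posterior Gamma(17, 13/2)
obs 5: x=4 → posterior Gamma(21, 15/2)
obs 6: x=6 → posterior Gamma(27, 17/2)

alpha=27, beta=17/2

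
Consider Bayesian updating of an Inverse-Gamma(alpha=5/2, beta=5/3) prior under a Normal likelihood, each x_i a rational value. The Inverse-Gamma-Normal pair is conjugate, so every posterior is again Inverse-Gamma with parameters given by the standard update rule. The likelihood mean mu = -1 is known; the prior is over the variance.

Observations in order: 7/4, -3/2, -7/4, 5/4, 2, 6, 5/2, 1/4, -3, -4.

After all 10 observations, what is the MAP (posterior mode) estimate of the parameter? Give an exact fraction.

1219/204

obs 1: x=7/4 → posterior Inverse-Gamma(3, 523/96)
obs 2: x=-3/2 → posterior Inverse-Gamma(7/2, 535/96)
obs 3: x=-7/4 → posterior Inverse-Gamma(4, 281/48)
obs 4: x=5/4 → posterior Inverse-Gamma(9/2, 805/96)
obs 5: x=2 → posterior Inverse-Gamma(5, 1237/96)
obs 6: x=6 → posterior Inverse-Gamma(11/2, 3589/96)
obs 7: x=5/2 → posterior Inverse-Gamma(6, 4177/96)
obs 8: x=1/4 → posterior Inverse-Gamma(13/2, 1063/24)
obs 9: x=-3 → posterior Inverse-Gamma(7, 1111/24)
obs 10: x=-4 → posterior Inverse-Gamma(15/2, 1219/24)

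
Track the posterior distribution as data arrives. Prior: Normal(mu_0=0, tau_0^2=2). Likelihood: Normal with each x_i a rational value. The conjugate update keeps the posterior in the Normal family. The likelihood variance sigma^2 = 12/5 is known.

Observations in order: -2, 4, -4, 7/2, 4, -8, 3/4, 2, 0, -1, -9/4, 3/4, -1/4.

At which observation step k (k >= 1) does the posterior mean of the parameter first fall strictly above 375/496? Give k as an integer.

obs 1: x=-2 → posterior Normal(-10/11, 12/11)
obs 2: x=4 → posterior Normal(5/8, 3/4)
obs 3: x=-4 → posterior Normal(-10/21, 4/7)
obs 4: x=7/2 → posterior Normal(15/52, 6/13)
obs 5: x=4 → posterior Normal(55/62, 12/31)
obs 6: x=-8 → posterior Normal(-25/72, 1/3)
obs 7: x=3/4 → posterior Normal(-35/164, 12/41)
obs 8: x=2 → posterior Normal(5/184, 6/23)
obs 9: x=0 → posterior Normal(5/204, 4/17)
obs 10: x=-1 → posterior Normal(-15/224, 3/14)
obs 11: x=-9/4 → posterior Normal(-15/61, 12/61)
obs 12: x=3/4 → posterior Normal(-15/88, 2/11)
obs 13: x=-1/4 → posterior Normal(-25/142, 12/71)

k = 5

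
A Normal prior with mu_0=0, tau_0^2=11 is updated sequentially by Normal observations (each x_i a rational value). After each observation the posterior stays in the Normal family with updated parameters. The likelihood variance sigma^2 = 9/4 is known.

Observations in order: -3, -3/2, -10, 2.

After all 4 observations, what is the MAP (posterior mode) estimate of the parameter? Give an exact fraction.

obs 1: x=-3 → posterior Normal(-132/53, 99/53)
obs 2: x=-3/2 → posterior Normal(-198/97, 99/97)
obs 3: x=-10 → posterior Normal(-638/141, 33/47)
obs 4: x=2 → posterior Normal(-110/37, 99/185)

-110/37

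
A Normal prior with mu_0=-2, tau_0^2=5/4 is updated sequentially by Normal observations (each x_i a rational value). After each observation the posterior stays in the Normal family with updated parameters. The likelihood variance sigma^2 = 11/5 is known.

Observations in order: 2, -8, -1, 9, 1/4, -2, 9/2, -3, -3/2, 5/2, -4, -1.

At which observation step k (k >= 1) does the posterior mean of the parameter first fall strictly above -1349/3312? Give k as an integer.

obs 1: x=2 → posterior Normal(-38/69, 55/69)
obs 2: x=-8 → posterior Normal(-119/47, 55/94)
obs 3: x=-1 → posterior Normal(-263/119, 55/119)
obs 4: x=9 → posterior Normal(-19/72, 55/144)
obs 5: x=1/4 → posterior Normal(-127/676, 55/169)
obs 6: x=-2 → posterior Normal(-327/776, 55/194)
obs 7: x=9/2 → posterior Normal(41/292, 55/219)
obs 8: x=-3 → posterior Normal(-177/976, 55/244)
obs 9: x=-3/2 → posterior Normal(-327/1076, 55/269)
obs 10: x=5/2 → posterior Normal(-11/168, 55/294)
obs 11: x=-4 → posterior Normal(-477/1276, 5/29)
obs 12: x=-1 → posterior Normal(-577/1376, 55/344)

k = 4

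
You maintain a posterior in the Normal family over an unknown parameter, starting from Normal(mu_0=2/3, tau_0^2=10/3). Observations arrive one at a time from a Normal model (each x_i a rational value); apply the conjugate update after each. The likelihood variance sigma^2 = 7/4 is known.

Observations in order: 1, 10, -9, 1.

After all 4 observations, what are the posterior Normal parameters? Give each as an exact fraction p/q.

mu_0=134/181, tau_0^2=70/181

obs 1: x=1 → posterior Normal(54/61, 70/61)
obs 2: x=10 → posterior Normal(454/101, 70/101)
obs 3: x=-9 → posterior Normal(2/3, 70/141)
obs 4: x=1 → posterior Normal(134/181, 70/181)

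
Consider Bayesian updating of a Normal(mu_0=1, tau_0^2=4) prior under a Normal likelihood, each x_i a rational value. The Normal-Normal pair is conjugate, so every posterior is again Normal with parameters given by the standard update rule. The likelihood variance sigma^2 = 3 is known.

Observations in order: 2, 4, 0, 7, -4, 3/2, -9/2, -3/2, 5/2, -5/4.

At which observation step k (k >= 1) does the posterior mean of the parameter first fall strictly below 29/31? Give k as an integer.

k = 7

obs 1: x=2 → posterior Normal(11/7, 12/7)
obs 2: x=4 → posterior Normal(27/11, 12/11)
obs 3: x=0 → posterior Normal(9/5, 4/5)
obs 4: x=7 → posterior Normal(55/19, 12/19)
obs 5: x=-4 → posterior Normal(39/23, 12/23)
obs 6: x=3/2 → posterior Normal(5/3, 4/9)
obs 7: x=-9/2 → posterior Normal(27/31, 12/31)
obs 8: x=-3/2 → posterior Normal(3/5, 12/35)
obs 9: x=5/2 → posterior Normal(31/39, 4/13)
obs 10: x=-5/4 → posterior Normal(26/43, 12/43)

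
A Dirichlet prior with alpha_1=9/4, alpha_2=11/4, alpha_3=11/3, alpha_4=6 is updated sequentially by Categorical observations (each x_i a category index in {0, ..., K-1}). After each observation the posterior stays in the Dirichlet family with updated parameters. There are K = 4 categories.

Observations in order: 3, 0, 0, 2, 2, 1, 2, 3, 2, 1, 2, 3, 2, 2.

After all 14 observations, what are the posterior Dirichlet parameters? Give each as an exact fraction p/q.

obs 1: x=3 → posterior Dirichlet(9/4, 11/4, 11/3, 7)
obs 2: x=0 → posterior Dirichlet(13/4, 11/4, 11/3, 7)
obs 3: x=0 → posterior Dirichlet(17/4, 11/4, 11/3, 7)
obs 4: x=2 → posterior Dirichlet(17/4, 11/4, 14/3, 7)
obs 5: x=2 → posterior Dirichlet(17/4, 11/4, 17/3, 7)
obs 6: x=1 → posterior Dirichlet(17/4, 15/4, 17/3, 7)
obs 7: x=2 → posterior Dirichlet(17/4, 15/4, 20/3, 7)
obs 8: x=3 → posterior Dirichlet(17/4, 15/4, 20/3, 8)
obs 9: x=2 → posterior Dirichlet(17/4, 15/4, 23/3, 8)
obs 10: x=1 → posterior Dirichlet(17/4, 19/4, 23/3, 8)
obs 11: x=2 → posterior Dirichlet(17/4, 19/4, 26/3, 8)
obs 12: x=3 → posterior Dirichlet(17/4, 19/4, 26/3, 9)
obs 13: x=2 → posterior Dirichlet(17/4, 19/4, 29/3, 9)
obs 14: x=2 → posterior Dirichlet(17/4, 19/4, 32/3, 9)

alpha_1=17/4, alpha_2=19/4, alpha_3=32/3, alpha_4=9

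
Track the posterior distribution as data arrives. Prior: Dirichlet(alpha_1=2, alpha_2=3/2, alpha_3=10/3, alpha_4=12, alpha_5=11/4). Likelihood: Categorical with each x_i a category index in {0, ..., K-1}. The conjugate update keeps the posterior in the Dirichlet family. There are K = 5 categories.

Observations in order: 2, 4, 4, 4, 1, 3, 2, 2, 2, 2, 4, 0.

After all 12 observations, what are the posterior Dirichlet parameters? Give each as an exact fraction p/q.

alpha_1=3, alpha_2=5/2, alpha_3=25/3, alpha_4=13, alpha_5=27/4

obs 1: x=2 → posterior Dirichlet(2, 3/2, 13/3, 12, 11/4)
obs 2: x=4 → posterior Dirichlet(2, 3/2, 13/3, 12, 15/4)
obs 3: x=4 → posterior Dirichlet(2, 3/2, 13/3, 12, 19/4)
obs 4: x=4 → posterior Dirichlet(2, 3/2, 13/3, 12, 23/4)
obs 5: x=1 → posterior Dirichlet(2, 5/2, 13/3, 12, 23/4)
obs 6: x=3 → posterior Dirichlet(2, 5/2, 13/3, 13, 23/4)
obs 7: x=2 → posterior Dirichlet(2, 5/2, 16/3, 13, 23/4)
obs 8: x=2 → posterior Dirichlet(2, 5/2, 19/3, 13, 23/4)
obs 9: x=2 → posterior Dirichlet(2, 5/2, 22/3, 13, 23/4)
obs 10: x=2 → posterior Dirichlet(2, 5/2, 25/3, 13, 23/4)
obs 11: x=4 → posterior Dirichlet(2, 5/2, 25/3, 13, 27/4)
obs 12: x=0 → posterior Dirichlet(3, 5/2, 25/3, 13, 27/4)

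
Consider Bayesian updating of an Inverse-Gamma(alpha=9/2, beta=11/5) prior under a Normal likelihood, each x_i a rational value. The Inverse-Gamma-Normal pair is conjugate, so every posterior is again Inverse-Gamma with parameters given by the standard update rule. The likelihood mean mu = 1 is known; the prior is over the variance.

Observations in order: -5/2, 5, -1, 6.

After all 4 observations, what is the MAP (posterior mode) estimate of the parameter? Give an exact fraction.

obs 1: x=-5/2 → posterior Inverse-Gamma(5, 333/40)
obs 2: x=5 → posterior Inverse-Gamma(11/2, 653/40)
obs 3: x=-1 → posterior Inverse-Gamma(6, 733/40)
obs 4: x=6 → posterior Inverse-Gamma(13/2, 1233/40)

411/100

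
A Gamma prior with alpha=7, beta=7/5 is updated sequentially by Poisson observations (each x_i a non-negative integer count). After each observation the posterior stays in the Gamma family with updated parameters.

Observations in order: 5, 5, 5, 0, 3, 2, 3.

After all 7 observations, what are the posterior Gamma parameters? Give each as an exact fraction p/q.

alpha=30, beta=42/5

obs 1: x=5 → posterior Gamma(12, 12/5)
obs 2: x=5 → posterior Gamma(17, 17/5)
obs 3: x=5 → posterior Gamma(22, 22/5)
obs 4: x=0 → posterior Gamma(22, 27/5)
obs 5: x=3 → posterior Gamma(25, 32/5)
obs 6: x=2 → posterior Gamma(27, 37/5)
obs 7: x=3 → posterior Gamma(30, 42/5)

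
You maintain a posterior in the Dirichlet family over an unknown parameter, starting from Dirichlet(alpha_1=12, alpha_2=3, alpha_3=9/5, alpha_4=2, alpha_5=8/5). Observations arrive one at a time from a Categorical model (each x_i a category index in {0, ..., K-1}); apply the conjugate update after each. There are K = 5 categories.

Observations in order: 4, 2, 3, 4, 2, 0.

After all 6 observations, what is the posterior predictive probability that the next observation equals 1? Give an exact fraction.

obs 1: x=4 → posterior Dirichlet(12, 3, 9/5, 2, 13/5)
obs 2: x=2 → posterior Dirichlet(12, 3, 14/5, 2, 13/5)
obs 3: x=3 → posterior Dirichlet(12, 3, 14/5, 3, 13/5)
obs 4: x=4 → posterior Dirichlet(12, 3, 14/5, 3, 18/5)
obs 5: x=2 → posterior Dirichlet(12, 3, 19/5, 3, 18/5)
obs 6: x=0 → posterior Dirichlet(13, 3, 19/5, 3, 18/5)

5/44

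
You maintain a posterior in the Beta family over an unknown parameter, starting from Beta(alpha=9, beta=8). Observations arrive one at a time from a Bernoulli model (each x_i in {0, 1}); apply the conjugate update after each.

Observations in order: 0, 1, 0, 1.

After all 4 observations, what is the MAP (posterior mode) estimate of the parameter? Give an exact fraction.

obs 1: x=0 → posterior Beta(9, 9)
obs 2: x=1 → posterior Beta(10, 9)
obs 3: x=0 → posterior Beta(10, 10)
obs 4: x=1 → posterior Beta(11, 10)

10/19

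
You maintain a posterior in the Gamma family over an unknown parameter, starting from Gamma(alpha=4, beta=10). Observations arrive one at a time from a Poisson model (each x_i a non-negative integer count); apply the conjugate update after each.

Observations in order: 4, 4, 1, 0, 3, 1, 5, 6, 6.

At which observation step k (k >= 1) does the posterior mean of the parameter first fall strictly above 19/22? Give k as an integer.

obs 1: x=4 → posterior Gamma(8, 11)
obs 2: x=4 → posterior Gamma(12, 12)
obs 3: x=1 → posterior Gamma(13, 13)
obs 4: x=0 → posterior Gamma(13, 14)
obs 5: x=3 → posterior Gamma(16, 15)
obs 6: x=1 → posterior Gamma(17, 16)
obs 7: x=5 → posterior Gamma(22, 17)
obs 8: x=6 → posterior Gamma(28, 18)
obs 9: x=6 → posterior Gamma(34, 19)

k = 2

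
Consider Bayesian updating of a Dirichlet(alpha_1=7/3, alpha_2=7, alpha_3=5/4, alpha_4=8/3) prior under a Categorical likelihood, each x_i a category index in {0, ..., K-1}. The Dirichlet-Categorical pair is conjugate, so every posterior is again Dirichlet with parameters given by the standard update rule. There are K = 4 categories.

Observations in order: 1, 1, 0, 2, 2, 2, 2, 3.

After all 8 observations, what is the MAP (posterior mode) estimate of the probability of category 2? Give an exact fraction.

obs 1: x=1 → posterior Dirichlet(7/3, 8, 5/4, 8/3)
obs 2: x=1 → posterior Dirichlet(7/3, 9, 5/4, 8/3)
obs 3: x=0 → posterior Dirichlet(10/3, 9, 5/4, 8/3)
obs 4: x=2 → posterior Dirichlet(10/3, 9, 9/4, 8/3)
obs 5: x=2 → posterior Dirichlet(10/3, 9, 13/4, 8/3)
obs 6: x=2 → posterior Dirichlet(10/3, 9, 17/4, 8/3)
obs 7: x=2 → posterior Dirichlet(10/3, 9, 21/4, 8/3)
obs 8: x=3 → posterior Dirichlet(10/3, 9, 21/4, 11/3)

17/69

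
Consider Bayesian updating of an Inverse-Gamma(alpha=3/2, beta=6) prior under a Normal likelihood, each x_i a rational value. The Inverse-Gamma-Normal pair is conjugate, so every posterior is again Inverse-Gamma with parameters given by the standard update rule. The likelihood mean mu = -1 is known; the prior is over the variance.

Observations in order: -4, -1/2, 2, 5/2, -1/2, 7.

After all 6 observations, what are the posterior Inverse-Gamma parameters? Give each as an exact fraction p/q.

obs 1: x=-4 → posterior Inverse-Gamma(2, 21/2)
obs 2: x=-1/2 → posterior Inverse-Gamma(5/2, 85/8)
obs 3: x=2 → posterior Inverse-Gamma(3, 121/8)
obs 4: x=5/2 → posterior Inverse-Gamma(7/2, 85/4)
obs 5: x=-1/2 → posterior Inverse-Gamma(4, 171/8)
obs 6: x=7 → posterior Inverse-Gamma(9/2, 427/8)

alpha=9/2, beta=427/8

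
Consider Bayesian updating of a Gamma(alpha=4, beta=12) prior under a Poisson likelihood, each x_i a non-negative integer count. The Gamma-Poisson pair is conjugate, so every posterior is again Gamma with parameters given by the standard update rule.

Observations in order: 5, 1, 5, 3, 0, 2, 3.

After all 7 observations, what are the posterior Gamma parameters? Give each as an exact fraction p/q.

alpha=23, beta=19

obs 1: x=5 → posterior Gamma(9, 13)
obs 2: x=1 → posterior Gamma(10, 14)
obs 3: x=5 → posterior Gamma(15, 15)
obs 4: x=3 → posterior Gamma(18, 16)
obs 5: x=0 → posterior Gamma(18, 17)
obs 6: x=2 → posterior Gamma(20, 18)
obs 7: x=3 → posterior Gamma(23, 19)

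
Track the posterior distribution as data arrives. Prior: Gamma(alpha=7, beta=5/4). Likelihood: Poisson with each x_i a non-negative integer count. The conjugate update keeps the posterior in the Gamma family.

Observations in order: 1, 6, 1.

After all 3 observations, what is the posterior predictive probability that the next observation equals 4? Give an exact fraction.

obs 1: x=1 → posterior Gamma(8, 9/4)
obs 2: x=6 → posterior Gamma(14, 13/4)
obs 3: x=1 → posterior Gamma(15, 17/4)

249145302403414366622720/1472055182259002902842309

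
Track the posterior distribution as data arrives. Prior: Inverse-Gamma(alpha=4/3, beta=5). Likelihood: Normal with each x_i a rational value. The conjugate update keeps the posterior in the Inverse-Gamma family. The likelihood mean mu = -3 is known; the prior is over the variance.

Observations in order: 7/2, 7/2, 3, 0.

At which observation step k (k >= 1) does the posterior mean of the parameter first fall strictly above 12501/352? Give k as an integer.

obs 1: x=7/2 → posterior Inverse-Gamma(11/6, 209/8)
obs 2: x=7/2 → posterior Inverse-Gamma(7/3, 189/4)
obs 3: x=3 → posterior Inverse-Gamma(17/6, 261/4)
obs 4: x=0 → posterior Inverse-Gamma(10/3, 279/4)

k = 3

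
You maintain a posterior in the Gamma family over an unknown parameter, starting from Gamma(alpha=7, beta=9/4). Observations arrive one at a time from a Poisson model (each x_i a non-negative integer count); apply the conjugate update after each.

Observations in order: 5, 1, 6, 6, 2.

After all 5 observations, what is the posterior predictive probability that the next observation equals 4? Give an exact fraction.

793326480424981095368068303585858775630754560/4391049895852839092596538786336922611275624371

obs 1: x=5 → posterior Gamma(12, 13/4)
obs 2: x=1 → posterior Gamma(13, 17/4)
obs 3: x=6 → posterior Gamma(19, 21/4)
obs 4: x=6 → posterior Gamma(25, 25/4)
obs 5: x=2 → posterior Gamma(27, 29/4)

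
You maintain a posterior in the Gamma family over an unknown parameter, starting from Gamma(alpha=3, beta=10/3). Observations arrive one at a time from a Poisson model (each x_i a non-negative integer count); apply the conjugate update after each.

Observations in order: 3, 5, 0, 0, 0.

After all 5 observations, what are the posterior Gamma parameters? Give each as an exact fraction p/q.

obs 1: x=3 → posterior Gamma(6, 13/3)
obs 2: x=5 → posterior Gamma(11, 16/3)
obs 3: x=0 → posterior Gamma(11, 19/3)
obs 4: x=0 → posterior Gamma(11, 22/3)
obs 5: x=0 → posterior Gamma(11, 25/3)

alpha=11, beta=25/3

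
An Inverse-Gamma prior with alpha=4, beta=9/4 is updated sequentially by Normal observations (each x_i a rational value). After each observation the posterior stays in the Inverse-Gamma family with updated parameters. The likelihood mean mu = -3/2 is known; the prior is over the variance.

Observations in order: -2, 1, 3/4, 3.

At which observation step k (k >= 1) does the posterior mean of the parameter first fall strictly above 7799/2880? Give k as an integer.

k = 4

obs 1: x=-2 → posterior Inverse-Gamma(9/2, 19/8)
obs 2: x=1 → posterior Inverse-Gamma(5, 11/2)
obs 3: x=3/4 → posterior Inverse-Gamma(11/2, 257/32)
obs 4: x=3 → posterior Inverse-Gamma(6, 581/32)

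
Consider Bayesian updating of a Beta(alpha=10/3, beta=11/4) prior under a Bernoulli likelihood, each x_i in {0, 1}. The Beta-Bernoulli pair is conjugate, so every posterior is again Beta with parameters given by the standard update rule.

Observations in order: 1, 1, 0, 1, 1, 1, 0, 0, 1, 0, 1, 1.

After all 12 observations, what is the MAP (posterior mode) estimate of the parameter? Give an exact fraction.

obs 1: x=1 → posterior Beta(13/3, 11/4)
obs 2: x=1 → posterior Beta(16/3, 11/4)
obs 3: x=0 → posterior Beta(16/3, 15/4)
obs 4: x=1 → posterior Beta(19/3, 15/4)
obs 5: x=1 → posterior Beta(22/3, 15/4)
obs 6: x=1 → posterior Beta(25/3, 15/4)
obs 7: x=0 → posterior Beta(25/3, 19/4)
obs 8: x=0 → posterior Beta(25/3, 23/4)
obs 9: x=1 → posterior Beta(28/3, 23/4)
obs 10: x=0 → posterior Beta(28/3, 27/4)
obs 11: x=1 → posterior Beta(31/3, 27/4)
obs 12: x=1 → posterior Beta(34/3, 27/4)

124/193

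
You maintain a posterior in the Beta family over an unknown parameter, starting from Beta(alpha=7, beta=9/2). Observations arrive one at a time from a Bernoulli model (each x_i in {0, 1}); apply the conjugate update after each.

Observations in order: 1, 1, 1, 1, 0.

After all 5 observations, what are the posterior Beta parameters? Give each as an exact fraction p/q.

obs 1: x=1 → posterior Beta(8, 9/2)
obs 2: x=1 → posterior Beta(9, 9/2)
obs 3: x=1 → posterior Beta(10, 9/2)
obs 4: x=1 → posterior Beta(11, 9/2)
obs 5: x=0 → posterior Beta(11, 11/2)

alpha=11, beta=11/2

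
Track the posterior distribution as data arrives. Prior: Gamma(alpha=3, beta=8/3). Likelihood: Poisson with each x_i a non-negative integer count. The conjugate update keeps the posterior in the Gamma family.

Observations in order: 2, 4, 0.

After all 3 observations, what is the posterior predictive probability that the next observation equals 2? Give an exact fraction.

9605617996257/40960000000000

obs 1: x=2 → posterior Gamma(5, 11/3)
obs 2: x=4 → posterior Gamma(9, 14/3)
obs 3: x=0 → posterior Gamma(9, 17/3)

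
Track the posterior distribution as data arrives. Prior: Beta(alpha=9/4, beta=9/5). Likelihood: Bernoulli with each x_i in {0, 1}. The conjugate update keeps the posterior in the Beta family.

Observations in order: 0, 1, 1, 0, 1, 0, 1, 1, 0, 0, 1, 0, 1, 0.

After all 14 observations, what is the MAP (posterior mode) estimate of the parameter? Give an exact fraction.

55/107

obs 1: x=0 → posterior Beta(9/4, 14/5)
obs 2: x=1 → posterior Beta(13/4, 14/5)
obs 3: x=1 → posterior Beta(17/4, 14/5)
obs 4: x=0 → posterior Beta(17/4, 19/5)
obs 5: x=1 → posterior Beta(21/4, 19/5)
obs 6: x=0 → posterior Beta(21/4, 24/5)
obs 7: x=1 → posterior Beta(25/4, 24/5)
obs 8: x=1 → posterior Beta(29/4, 24/5)
obs 9: x=0 → posterior Beta(29/4, 29/5)
obs 10: x=0 → posterior Beta(29/4, 34/5)
obs 11: x=1 → posterior Beta(33/4, 34/5)
obs 12: x=0 → posterior Beta(33/4, 39/5)
obs 13: x=1 → posterior Beta(37/4, 39/5)
obs 14: x=0 → posterior Beta(37/4, 44/5)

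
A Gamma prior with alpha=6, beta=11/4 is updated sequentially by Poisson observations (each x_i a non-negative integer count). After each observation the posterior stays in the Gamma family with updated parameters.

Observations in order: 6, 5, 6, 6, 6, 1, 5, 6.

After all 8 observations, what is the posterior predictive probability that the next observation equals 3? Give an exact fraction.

obs 1: x=6 → posterior Gamma(12, 15/4)
obs 2: x=5 → posterior Gamma(17, 19/4)
obs 3: x=6 → posterior Gamma(23, 23/4)
obs 4: x=6 → posterior Gamma(29, 27/4)
obs 5: x=6 → posterior Gamma(35, 31/4)
obs 6: x=1 → posterior Gamma(36, 35/4)
obs 7: x=5 → posterior Gamma(41, 39/4)
obs 8: x=6 → posterior Gamma(47, 43/4)

1487590695330737067898067866278206132934621370012373437482207721117162945550460416/8566334697992967007470625843214916637570443887069350872071897312001270514603864367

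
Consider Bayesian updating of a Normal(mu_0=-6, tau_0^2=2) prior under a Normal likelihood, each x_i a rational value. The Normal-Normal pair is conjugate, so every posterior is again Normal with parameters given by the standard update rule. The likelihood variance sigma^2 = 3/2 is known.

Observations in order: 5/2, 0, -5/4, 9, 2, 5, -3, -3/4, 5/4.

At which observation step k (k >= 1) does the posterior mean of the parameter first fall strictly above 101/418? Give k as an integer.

k = 4

obs 1: x=5/2 → posterior Normal(-8/7, 6/7)
obs 2: x=0 → posterior Normal(-8/11, 6/11)
obs 3: x=-5/4 → posterior Normal(-13/15, 2/5)
obs 4: x=9 → posterior Normal(23/19, 6/19)
obs 5: x=2 → posterior Normal(31/23, 6/23)
obs 6: x=5 → posterior Normal(17/9, 2/9)
obs 7: x=-3 → posterior Normal(39/31, 6/31)
obs 8: x=-3/4 → posterior Normal(36/35, 6/35)
obs 9: x=5/4 → posterior Normal(41/39, 2/13)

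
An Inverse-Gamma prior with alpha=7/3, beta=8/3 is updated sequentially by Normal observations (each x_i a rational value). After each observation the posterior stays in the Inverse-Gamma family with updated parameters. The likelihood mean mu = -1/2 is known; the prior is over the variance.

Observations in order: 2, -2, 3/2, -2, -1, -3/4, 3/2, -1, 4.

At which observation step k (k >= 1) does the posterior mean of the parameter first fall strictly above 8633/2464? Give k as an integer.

k = 9

obs 1: x=2 → posterior Inverse-Gamma(17/6, 139/24)
obs 2: x=-2 → posterior Inverse-Gamma(10/3, 83/12)
obs 3: x=3/2 → posterior Inverse-Gamma(23/6, 107/12)
obs 4: x=-2 → posterior Inverse-Gamma(13/3, 241/24)
obs 5: x=-1 → posterior Inverse-Gamma(29/6, 61/6)
obs 6: x=-3/4 → posterior Inverse-Gamma(16/3, 979/96)
obs 7: x=3/2 → posterior Inverse-Gamma(35/6, 1171/96)
obs 8: x=-1 → posterior Inverse-Gamma(19/3, 1183/96)
obs 9: x=4 → posterior Inverse-Gamma(41/6, 2155/96)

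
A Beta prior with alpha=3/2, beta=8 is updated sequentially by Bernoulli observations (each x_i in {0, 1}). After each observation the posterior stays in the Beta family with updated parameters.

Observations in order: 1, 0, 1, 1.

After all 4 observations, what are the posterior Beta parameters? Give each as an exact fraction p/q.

obs 1: x=1 → posterior Beta(5/2, 8)
obs 2: x=0 → posterior Beta(5/2, 9)
obs 3: x=1 → posterior Beta(7/2, 9)
obs 4: x=1 → posterior Beta(9/2, 9)

alpha=9/2, beta=9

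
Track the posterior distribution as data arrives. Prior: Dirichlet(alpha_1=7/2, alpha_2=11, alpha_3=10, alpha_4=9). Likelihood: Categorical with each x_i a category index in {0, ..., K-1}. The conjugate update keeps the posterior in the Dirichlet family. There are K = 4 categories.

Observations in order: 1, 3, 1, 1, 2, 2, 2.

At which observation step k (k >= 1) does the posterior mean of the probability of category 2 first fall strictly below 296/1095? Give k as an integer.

obs 1: x=1 → posterior Dirichlet(7/2, 12, 10, 9)
obs 2: x=3 → posterior Dirichlet(7/2, 12, 10, 10)
obs 3: x=1 → posterior Dirichlet(7/2, 13, 10, 10)
obs 4: x=1 → posterior Dirichlet(7/2, 14, 10, 10)
obs 5: x=2 → posterior Dirichlet(7/2, 14, 11, 10)
obs 6: x=2 → posterior Dirichlet(7/2, 14, 12, 10)
obs 7: x=2 → posterior Dirichlet(7/2, 14, 13, 10)

k = 4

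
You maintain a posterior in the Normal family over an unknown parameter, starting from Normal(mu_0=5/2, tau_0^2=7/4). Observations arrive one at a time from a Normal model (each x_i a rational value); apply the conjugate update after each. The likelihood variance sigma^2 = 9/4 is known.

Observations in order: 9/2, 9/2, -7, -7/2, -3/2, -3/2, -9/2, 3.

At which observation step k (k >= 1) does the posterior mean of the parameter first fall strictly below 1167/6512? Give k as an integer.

obs 1: x=9/2 → posterior Normal(27/8, 63/64)
obs 2: x=9/2 → posterior Normal(171/46, 63/92)
obs 3: x=-7 → posterior Normal(73/60, 21/40)
obs 4: x=-7/2 → posterior Normal(12/37, 63/148)
obs 5: x=-3/2 → posterior Normal(3/88, 63/176)
obs 6: x=-3/2 → posterior Normal(-3/17, 21/68)
obs 7: x=-9/2 → posterior Normal(-81/116, 63/232)
obs 8: x=3 → posterior Normal(-3/10, 63/260)

k = 5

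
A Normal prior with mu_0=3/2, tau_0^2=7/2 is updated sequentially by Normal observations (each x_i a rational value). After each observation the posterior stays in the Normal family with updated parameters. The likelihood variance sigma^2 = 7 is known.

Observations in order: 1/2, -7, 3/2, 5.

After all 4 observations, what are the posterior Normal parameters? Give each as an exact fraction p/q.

mu_0=1/2, tau_0^2=7/6

obs 1: x=1/2 → posterior Normal(7/6, 7/3)
obs 2: x=-7 → posterior Normal(-7/8, 7/4)
obs 3: x=3/2 → posterior Normal(-2/5, 7/5)
obs 4: x=5 → posterior Normal(1/2, 7/6)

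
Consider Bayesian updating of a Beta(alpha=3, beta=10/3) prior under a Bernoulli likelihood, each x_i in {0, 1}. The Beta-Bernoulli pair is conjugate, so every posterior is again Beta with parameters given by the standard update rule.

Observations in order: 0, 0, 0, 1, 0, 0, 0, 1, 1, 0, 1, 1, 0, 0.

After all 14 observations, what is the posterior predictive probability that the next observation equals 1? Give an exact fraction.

obs 1: x=0 → posterior Beta(3, 13/3)
obs 2: x=0 → posterior Beta(3, 16/3)
obs 3: x=0 → posterior Beta(3, 19/3)
obs 4: x=1 → posterior Beta(4, 19/3)
obs 5: x=0 → posterior Beta(4, 22/3)
obs 6: x=0 → posterior Beta(4, 25/3)
obs 7: x=0 → posterior Beta(4, 28/3)
obs 8: x=1 → posterior Beta(5, 28/3)
obs 9: x=1 → posterior Beta(6, 28/3)
obs 10: x=0 → posterior Beta(6, 31/3)
obs 11: x=1 → posterior Beta(7, 31/3)
obs 12: x=1 → posterior Beta(8, 31/3)
obs 13: x=0 → posterior Beta(8, 34/3)
obs 14: x=0 → posterior Beta(8, 37/3)

24/61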